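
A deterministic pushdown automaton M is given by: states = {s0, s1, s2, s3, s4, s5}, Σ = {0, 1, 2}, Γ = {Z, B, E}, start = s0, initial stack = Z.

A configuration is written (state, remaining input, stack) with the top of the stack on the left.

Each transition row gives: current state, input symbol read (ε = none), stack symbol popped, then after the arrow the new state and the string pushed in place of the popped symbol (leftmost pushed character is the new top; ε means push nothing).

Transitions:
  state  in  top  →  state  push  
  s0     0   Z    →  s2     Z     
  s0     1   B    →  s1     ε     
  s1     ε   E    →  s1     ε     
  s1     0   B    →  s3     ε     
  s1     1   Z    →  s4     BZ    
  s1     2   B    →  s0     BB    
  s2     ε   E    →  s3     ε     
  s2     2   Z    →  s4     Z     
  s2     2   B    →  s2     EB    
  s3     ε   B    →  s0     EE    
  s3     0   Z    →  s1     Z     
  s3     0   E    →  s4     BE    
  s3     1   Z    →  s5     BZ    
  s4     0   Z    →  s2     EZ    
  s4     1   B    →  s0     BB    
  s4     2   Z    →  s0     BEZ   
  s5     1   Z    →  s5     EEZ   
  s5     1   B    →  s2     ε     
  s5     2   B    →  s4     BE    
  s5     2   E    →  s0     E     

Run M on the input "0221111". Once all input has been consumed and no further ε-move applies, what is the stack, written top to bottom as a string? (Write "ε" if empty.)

(s0, 0221111, Z)
  read 0, top Z: go to s2, push Z → (s2, 221111, Z)
  read 2, top Z: go to s4, push Z → (s4, 21111, Z)
  read 2, top Z: go to s0, push BEZ → (s0, 1111, BEZ)
  read 1, top B: go to s1, push ε → (s1, 111, EZ)
  ε-move, top E: go to s1, push ε → (s1, 111, Z)
  read 1, top Z: go to s4, push BZ → (s4, 11, BZ)
  read 1, top B: go to s0, push BB → (s0, 1, BBZ)
  read 1, top B: go to s1, push ε → (s1, ε, BZ)
All input consumed in state s1 with stack BZ.

BZ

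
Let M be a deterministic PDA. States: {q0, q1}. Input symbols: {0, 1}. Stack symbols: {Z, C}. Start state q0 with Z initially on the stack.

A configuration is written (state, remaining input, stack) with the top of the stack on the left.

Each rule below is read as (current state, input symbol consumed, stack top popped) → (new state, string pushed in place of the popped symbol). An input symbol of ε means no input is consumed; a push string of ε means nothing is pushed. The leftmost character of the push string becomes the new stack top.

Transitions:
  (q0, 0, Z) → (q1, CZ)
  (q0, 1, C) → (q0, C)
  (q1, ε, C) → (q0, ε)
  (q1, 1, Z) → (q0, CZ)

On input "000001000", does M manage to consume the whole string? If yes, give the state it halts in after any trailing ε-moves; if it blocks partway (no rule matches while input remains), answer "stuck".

(q0, 000001000, Z)
  read 0, top Z: go to q1, push CZ → (q1, 00001000, CZ)
  ε-move, top C: go to q0, push ε → (q0, 00001000, Z)
  read 0, top Z: go to q1, push CZ → (q1, 0001000, CZ)
  ε-move, top C: go to q0, push ε → (q0, 0001000, Z)
  read 0, top Z: go to q1, push CZ → (q1, 001000, CZ)
  ε-move, top C: go to q0, push ε → (q0, 001000, Z)
  read 0, top Z: go to q1, push CZ → (q1, 01000, CZ)
  ε-move, top C: go to q0, push ε → (q0, 01000, Z)
  read 0, top Z: go to q1, push CZ → (q1, 1000, CZ)
  ε-move, top C: go to q0, push ε → (q0, 1000, Z)
No transition for (q0, 1, top Z); M blocks with input 1000 remaining.

stuck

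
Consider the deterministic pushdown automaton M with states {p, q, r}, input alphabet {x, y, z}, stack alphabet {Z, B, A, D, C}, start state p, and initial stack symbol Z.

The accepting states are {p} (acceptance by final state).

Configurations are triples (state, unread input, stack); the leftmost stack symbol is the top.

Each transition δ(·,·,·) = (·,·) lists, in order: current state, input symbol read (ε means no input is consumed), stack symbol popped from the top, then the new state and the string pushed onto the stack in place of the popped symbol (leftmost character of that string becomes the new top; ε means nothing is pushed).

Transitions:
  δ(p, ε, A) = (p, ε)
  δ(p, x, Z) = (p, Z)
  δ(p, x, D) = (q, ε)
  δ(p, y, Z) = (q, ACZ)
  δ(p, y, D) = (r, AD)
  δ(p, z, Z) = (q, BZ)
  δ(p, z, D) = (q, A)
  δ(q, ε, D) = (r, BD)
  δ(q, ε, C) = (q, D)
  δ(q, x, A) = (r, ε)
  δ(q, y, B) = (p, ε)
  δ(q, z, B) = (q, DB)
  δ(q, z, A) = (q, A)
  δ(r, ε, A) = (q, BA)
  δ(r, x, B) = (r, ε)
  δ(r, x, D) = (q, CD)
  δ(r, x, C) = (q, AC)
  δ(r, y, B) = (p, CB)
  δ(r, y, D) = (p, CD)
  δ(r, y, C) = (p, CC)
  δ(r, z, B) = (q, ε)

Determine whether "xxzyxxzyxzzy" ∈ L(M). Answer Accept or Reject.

(p, xxzyxxzyxzzy, Z)
  read x, top Z: go to p, push Z → (p, xzyxxzyxzzy, Z)
  read x, top Z: go to p, push Z → (p, zyxxzyxzzy, Z)
  read z, top Z: go to q, push BZ → (q, yxxzyxzzy, BZ)
  read y, top B: go to p, push ε → (p, xxzyxzzy, Z)
  read x, top Z: go to p, push Z → (p, xzyxzzy, Z)
  read x, top Z: go to p, push Z → (p, zyxzzy, Z)
  read z, top Z: go to q, push BZ → (q, yxzzy, BZ)
  read y, top B: go to p, push ε → (p, xzzy, Z)
  read x, top Z: go to p, push Z → (p, zzy, Z)
  read z, top Z: go to q, push BZ → (q, zy, BZ)
  read z, top B: go to q, push DB → (q, y, DBZ)
  ε-move, top D: go to r, push BD → (r, y, BDBZ)
  read y, top B: go to p, push CB → (p, ε, CBDBZ)
All input consumed; state p ∈ F.

Accept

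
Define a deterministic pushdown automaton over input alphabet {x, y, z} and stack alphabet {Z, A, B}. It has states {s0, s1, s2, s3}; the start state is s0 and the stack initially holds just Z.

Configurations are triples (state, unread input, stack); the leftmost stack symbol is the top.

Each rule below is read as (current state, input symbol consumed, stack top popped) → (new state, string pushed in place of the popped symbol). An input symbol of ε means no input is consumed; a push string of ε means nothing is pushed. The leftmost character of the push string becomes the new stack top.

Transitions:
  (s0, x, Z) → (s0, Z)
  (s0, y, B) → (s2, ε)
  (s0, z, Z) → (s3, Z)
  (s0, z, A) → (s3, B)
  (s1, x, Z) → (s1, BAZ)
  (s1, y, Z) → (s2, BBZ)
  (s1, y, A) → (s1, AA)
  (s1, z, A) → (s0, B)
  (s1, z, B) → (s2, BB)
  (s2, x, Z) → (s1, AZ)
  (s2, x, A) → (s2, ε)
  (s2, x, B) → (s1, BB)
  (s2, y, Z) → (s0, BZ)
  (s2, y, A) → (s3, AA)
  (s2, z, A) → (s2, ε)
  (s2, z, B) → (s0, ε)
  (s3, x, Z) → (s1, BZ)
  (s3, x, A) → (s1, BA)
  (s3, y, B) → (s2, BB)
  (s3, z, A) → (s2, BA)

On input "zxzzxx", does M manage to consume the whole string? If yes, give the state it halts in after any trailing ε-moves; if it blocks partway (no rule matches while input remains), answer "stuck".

(s0, zxzzxx, Z) ⊢ (s3, xzzxx, Z) ⊢ (s1, zzxx, BZ) ⊢ (s2, zxx, BBZ) ⊢ (s0, xx, BZ)
No transition for (s0, x, top B); M blocks with input xx remaining.

stuck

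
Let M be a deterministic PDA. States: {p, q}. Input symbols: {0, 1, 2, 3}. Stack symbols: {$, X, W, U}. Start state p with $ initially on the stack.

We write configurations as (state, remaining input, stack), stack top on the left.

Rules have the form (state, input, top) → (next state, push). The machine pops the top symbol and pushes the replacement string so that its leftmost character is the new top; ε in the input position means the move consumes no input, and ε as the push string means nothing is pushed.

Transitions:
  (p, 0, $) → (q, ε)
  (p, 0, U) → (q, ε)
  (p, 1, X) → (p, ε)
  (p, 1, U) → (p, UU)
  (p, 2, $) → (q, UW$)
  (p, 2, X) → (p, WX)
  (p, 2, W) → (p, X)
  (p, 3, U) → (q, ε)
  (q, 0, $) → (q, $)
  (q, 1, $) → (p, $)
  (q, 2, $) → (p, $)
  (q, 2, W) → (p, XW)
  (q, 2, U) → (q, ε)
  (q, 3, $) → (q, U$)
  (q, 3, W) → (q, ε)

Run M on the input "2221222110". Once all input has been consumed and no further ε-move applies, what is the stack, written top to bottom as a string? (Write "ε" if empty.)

(p, 2221222110, $)
  read 2, top $: go to q, push UW$ → (q, 221222110, UW$)
  read 2, top U: go to q, push ε → (q, 21222110, W$)
  read 2, top W: go to p, push XW → (p, 1222110, XW$)
  read 1, top X: go to p, push ε → (p, 222110, W$)
  read 2, top W: go to p, push X → (p, 22110, X$)
  read 2, top X: go to p, push WX → (p, 2110, WX$)
  read 2, top W: go to p, push X → (p, 110, XX$)
  read 1, top X: go to p, push ε → (p, 10, X$)
  read 1, top X: go to p, push ε → (p, 0, $)
  read 0, top $: go to q, push ε → (q, ε, ε)
All input consumed in state q with stack ε.

ε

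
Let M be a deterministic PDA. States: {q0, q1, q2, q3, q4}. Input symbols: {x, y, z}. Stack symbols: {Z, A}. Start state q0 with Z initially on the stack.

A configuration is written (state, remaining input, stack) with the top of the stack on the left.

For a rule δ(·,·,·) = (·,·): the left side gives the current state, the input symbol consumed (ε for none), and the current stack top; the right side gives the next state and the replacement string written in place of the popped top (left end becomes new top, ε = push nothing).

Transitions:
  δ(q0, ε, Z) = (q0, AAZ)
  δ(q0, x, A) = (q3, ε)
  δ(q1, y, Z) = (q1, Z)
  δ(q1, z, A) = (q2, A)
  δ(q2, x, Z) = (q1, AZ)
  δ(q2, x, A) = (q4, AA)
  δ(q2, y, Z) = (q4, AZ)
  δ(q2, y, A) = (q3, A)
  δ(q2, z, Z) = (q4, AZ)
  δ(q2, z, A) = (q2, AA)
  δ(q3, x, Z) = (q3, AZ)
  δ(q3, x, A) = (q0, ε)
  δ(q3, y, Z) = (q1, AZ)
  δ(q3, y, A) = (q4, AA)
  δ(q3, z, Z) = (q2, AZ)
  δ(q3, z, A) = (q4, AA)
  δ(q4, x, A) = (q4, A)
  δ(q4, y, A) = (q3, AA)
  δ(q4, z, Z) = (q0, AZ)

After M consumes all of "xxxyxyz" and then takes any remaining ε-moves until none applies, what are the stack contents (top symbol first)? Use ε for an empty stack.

AAAAZ

(q0, xxxyxyz, Z)
  ε-move, top Z: go to q0, push AAZ → (q0, xxxyxyz, AAZ)
  read x, top A: go to q3, push ε → (q3, xxyxyz, AZ)
  read x, top A: go to q0, push ε → (q0, xyxyz, Z)
  ε-move, top Z: go to q0, push AAZ → (q0, xyxyz, AAZ)
  read x, top A: go to q3, push ε → (q3, yxyz, AZ)
  read y, top A: go to q4, push AA → (q4, xyz, AAZ)
  read x, top A: go to q4, push A → (q4, yz, AAZ)
  read y, top A: go to q3, push AA → (q3, z, AAAZ)
  read z, top A: go to q4, push AA → (q4, ε, AAAAZ)
All input consumed in state q4 with stack AAAAZ.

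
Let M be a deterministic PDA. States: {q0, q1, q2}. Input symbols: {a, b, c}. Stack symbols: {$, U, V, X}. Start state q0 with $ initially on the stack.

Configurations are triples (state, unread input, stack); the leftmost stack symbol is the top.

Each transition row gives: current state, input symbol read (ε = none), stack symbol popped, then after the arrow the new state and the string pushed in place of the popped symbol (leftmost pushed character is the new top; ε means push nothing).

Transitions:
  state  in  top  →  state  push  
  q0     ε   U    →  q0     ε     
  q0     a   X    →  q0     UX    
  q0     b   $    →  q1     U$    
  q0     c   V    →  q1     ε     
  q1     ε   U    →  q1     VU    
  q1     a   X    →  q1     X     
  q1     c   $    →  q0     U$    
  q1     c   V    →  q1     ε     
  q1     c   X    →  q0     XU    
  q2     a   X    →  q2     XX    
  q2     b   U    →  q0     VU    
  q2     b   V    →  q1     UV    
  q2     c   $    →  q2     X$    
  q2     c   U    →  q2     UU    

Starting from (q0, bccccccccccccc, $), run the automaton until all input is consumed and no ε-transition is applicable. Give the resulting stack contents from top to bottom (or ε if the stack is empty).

VU$

(q0, bccccccccccccc, $)
  read b, top $: go to q1, push U$ → (q1, ccccccccccccc, U$)
  ε-move, top U: go to q1, push VU → (q1, ccccccccccccc, VU$)
  read c, top V: go to q1, push ε → (q1, cccccccccccc, U$)
  ε-move, top U: go to q1, push VU → (q1, cccccccccccc, VU$)
  read c, top V: go to q1, push ε → (q1, ccccccccccc, U$)
  ε-move, top U: go to q1, push VU → (q1, ccccccccccc, VU$)
  read c, top V: go to q1, push ε → (q1, cccccccccc, U$)
  ε-move, top U: go to q1, push VU → (q1, cccccccccc, VU$)
  read c, top V: go to q1, push ε → (q1, ccccccccc, U$)
  ε-move, top U: go to q1, push VU → (q1, ccccccccc, VU$)
  read c, top V: go to q1, push ε → (q1, cccccccc, U$)
  ε-move, top U: go to q1, push VU → (q1, cccccccc, VU$)
  read c, top V: go to q1, push ε → (q1, ccccccc, U$)
  ε-move, top U: go to q1, push VU → (q1, ccccccc, VU$)
  read c, top V: go to q1, push ε → (q1, cccccc, U$)
  ε-move, top U: go to q1, push VU → (q1, cccccc, VU$)
  read c, top V: go to q1, push ε → (q1, ccccc, U$)
  ε-move, top U: go to q1, push VU → (q1, ccccc, VU$)
  read c, top V: go to q1, push ε → (q1, cccc, U$)
  ε-move, top U: go to q1, push VU → (q1, cccc, VU$)
  read c, top V: go to q1, push ε → (q1, ccc, U$)
  ε-move, top U: go to q1, push VU → (q1, ccc, VU$)
  read c, top V: go to q1, push ε → (q1, cc, U$)
  ε-move, top U: go to q1, push VU → (q1, cc, VU$)
  read c, top V: go to q1, push ε → (q1, c, U$)
  ε-move, top U: go to q1, push VU → (q1, c, VU$)
  read c, top V: go to q1, push ε → (q1, ε, U$)
  ε-move, top U: go to q1, push VU → (q1, ε, VU$)
All input consumed in state q1 with stack VU$.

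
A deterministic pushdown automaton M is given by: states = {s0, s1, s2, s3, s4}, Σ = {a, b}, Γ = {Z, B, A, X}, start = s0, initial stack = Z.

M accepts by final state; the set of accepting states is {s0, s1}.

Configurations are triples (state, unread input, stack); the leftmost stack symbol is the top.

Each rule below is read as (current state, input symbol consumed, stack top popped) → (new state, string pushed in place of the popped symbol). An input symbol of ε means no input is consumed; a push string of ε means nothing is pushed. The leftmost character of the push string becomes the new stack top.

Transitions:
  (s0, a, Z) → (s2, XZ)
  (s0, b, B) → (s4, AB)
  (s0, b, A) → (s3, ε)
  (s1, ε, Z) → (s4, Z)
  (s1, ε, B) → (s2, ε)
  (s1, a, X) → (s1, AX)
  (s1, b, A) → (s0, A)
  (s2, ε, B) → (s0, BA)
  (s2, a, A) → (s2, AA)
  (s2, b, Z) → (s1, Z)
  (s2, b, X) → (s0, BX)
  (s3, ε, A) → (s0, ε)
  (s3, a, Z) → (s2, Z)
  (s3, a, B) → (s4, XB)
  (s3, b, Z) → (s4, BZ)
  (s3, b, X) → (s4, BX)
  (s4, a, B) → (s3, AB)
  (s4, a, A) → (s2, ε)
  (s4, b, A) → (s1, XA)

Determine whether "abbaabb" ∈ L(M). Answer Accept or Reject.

Reject

(s0, abbaabb, Z)
  read a, top Z: go to s2, push XZ → (s2, bbaabb, XZ)
  read b, top X: go to s0, push BX → (s0, baabb, BXZ)
  read b, top B: go to s4, push AB → (s4, aabb, ABXZ)
  read a, top A: go to s2, push ε → (s2, abb, BXZ)
  ε-move, top B: go to s0, push BA → (s0, abb, BAXZ)
No transition applies at (s0, abb, BAXZ); input not fully consumed.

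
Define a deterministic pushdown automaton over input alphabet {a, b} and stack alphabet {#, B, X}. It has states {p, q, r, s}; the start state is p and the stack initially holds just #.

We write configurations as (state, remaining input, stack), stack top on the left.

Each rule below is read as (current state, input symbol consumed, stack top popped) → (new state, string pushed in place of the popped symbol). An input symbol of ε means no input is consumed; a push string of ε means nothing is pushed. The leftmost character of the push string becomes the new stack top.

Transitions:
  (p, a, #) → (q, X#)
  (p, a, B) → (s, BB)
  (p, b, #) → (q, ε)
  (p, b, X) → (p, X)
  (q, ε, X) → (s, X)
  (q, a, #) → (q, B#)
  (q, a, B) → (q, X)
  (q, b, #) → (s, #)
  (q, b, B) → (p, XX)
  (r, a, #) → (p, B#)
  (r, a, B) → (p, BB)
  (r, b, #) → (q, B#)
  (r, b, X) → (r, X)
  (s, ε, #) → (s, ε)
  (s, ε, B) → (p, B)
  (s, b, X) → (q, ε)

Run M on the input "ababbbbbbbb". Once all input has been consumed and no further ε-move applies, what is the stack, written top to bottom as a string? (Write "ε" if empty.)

XX#

(p, ababbbbbbbb, #)
  read a, top #: go to q, push X# → (q, babbbbbbbb, X#)
  ε-move, top X: go to s, push X → (s, babbbbbbbb, X#)
  read b, top X: go to q, push ε → (q, abbbbbbbb, #)
  read a, top #: go to q, push B# → (q, bbbbbbbb, B#)
  read b, top B: go to p, push XX → (p, bbbbbbb, XX#)
  read b, top X: go to p, push X → (p, bbbbbb, XX#)
  read b, top X: go to p, push X → (p, bbbbb, XX#)
  read b, top X: go to p, push X → (p, bbbb, XX#)
  read b, top X: go to p, push X → (p, bbb, XX#)
  read b, top X: go to p, push X → (p, bb, XX#)
  read b, top X: go to p, push X → (p, b, XX#)
  read b, top X: go to p, push X → (p, ε, XX#)
All input consumed in state p with stack XX#.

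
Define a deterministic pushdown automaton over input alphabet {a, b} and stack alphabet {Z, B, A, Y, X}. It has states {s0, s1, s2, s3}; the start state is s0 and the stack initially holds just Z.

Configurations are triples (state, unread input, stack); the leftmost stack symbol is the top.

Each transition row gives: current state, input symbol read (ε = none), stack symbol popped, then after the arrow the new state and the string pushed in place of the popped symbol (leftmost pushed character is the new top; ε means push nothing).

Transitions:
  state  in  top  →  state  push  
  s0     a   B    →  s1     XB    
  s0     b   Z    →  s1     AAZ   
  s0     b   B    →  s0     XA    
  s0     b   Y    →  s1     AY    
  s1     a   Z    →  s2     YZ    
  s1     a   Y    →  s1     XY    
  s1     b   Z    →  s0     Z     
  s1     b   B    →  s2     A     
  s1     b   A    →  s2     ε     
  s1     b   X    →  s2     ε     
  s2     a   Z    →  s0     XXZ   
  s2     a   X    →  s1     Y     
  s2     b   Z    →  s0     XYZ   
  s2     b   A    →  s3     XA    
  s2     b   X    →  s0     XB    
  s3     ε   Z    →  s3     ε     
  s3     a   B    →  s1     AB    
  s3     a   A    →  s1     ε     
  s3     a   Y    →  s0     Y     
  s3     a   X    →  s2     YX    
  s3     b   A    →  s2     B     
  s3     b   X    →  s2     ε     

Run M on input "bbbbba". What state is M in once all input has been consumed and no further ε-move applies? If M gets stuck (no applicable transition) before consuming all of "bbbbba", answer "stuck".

(s0, bbbbba, Z)
  read b, top Z: go to s1, push AAZ → (s1, bbbba, AAZ)
  read b, top A: go to s2, push ε → (s2, bbba, AZ)
  read b, top A: go to s3, push XA → (s3, bba, XAZ)
  read b, top X: go to s2, push ε → (s2, ba, AZ)
  read b, top A: go to s3, push XA → (s3, a, XAZ)
  read a, top X: go to s2, push YX → (s2, ε, YXAZ)
All input consumed; M is in state s2.

s2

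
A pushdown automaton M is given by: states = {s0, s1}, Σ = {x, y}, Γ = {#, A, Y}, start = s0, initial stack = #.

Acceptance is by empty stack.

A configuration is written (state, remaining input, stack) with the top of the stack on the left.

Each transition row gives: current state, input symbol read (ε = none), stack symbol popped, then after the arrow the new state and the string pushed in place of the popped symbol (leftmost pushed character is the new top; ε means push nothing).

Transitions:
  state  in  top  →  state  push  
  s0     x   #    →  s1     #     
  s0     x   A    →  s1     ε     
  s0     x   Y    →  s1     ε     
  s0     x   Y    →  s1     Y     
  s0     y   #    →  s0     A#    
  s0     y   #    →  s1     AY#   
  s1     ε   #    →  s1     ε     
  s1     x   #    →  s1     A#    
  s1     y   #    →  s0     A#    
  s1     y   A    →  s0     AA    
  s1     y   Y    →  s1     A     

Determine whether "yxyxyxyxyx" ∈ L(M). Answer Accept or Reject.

Accept

One accepting computation: (s0, yxyxyxyxyx, #) ⊢ (s0, xyxyxyxyx, A#) ⊢ (s1, yxyxyxyx, #) ⊢ (s0, xyxyxyx, A#) ⊢ (s1, yxyxyx, #) ⊢ (s0, xyxyx, A#) ⊢ (s1, yxyx, #) ⊢ (s0, xyx, A#) ⊢ (s1, yx, #) ⊢ (s0, x, A#) ⊢ (s1, ε, #) ⊢ (s1, ε, ε)
All input consumed and the stack is empty.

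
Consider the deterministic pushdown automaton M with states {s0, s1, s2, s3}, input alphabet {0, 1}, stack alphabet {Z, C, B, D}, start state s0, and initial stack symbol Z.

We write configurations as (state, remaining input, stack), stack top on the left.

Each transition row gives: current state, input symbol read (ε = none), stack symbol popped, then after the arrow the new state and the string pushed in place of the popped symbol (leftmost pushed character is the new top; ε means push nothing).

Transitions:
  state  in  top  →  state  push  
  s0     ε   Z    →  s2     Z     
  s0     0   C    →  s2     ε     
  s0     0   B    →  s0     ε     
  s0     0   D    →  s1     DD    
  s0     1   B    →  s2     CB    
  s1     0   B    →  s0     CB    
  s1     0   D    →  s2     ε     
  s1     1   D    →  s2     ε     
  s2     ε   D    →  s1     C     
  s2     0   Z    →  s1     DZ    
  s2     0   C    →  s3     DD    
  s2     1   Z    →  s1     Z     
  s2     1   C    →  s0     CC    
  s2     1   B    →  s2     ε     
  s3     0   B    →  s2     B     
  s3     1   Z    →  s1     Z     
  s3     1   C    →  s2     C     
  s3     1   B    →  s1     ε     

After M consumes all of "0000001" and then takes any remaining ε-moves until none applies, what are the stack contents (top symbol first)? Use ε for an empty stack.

(s0, 0000001, Z) ⊢ (s2, 0000001, Z) ⊢ (s1, 000001, DZ) ⊢ (s2, 00001, Z) ⊢ (s1, 0001, DZ) ⊢ (s2, 001, Z) ⊢ (s1, 01, DZ) ⊢ (s2, 1, Z) ⊢ (s1, ε, Z)
All input consumed in state s1 with stack Z.

Z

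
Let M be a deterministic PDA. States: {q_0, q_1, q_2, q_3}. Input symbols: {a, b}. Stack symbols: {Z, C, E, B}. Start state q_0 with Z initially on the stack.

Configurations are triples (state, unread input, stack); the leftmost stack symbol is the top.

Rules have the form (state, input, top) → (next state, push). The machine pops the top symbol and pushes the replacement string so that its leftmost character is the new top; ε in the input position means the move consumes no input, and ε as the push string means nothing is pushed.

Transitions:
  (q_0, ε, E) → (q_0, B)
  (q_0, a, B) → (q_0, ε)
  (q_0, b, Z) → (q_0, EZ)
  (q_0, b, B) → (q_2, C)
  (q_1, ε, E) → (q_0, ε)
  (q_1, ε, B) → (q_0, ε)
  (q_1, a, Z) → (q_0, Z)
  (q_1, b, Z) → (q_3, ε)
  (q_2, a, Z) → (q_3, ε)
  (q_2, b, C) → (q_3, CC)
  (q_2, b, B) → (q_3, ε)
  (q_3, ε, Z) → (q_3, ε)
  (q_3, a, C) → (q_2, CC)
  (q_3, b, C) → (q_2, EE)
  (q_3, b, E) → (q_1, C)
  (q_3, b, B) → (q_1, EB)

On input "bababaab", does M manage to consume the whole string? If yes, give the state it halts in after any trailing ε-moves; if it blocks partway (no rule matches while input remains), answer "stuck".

stuck

(q_0, bababaab, Z)
  read b, top Z: go to q_0, push EZ → (q_0, ababaab, EZ)
  ε-move, top E: go to q_0, push B → (q_0, ababaab, BZ)
  read a, top B: go to q_0, push ε → (q_0, babaab, Z)
  read b, top Z: go to q_0, push EZ → (q_0, abaab, EZ)
  ε-move, top E: go to q_0, push B → (q_0, abaab, BZ)
  read a, top B: go to q_0, push ε → (q_0, baab, Z)
  read b, top Z: go to q_0, push EZ → (q_0, aab, EZ)
  ε-move, top E: go to q_0, push B → (q_0, aab, BZ)
  read a, top B: go to q_0, push ε → (q_0, ab, Z)
No transition for (q_0, a, top Z); M blocks with input ab remaining.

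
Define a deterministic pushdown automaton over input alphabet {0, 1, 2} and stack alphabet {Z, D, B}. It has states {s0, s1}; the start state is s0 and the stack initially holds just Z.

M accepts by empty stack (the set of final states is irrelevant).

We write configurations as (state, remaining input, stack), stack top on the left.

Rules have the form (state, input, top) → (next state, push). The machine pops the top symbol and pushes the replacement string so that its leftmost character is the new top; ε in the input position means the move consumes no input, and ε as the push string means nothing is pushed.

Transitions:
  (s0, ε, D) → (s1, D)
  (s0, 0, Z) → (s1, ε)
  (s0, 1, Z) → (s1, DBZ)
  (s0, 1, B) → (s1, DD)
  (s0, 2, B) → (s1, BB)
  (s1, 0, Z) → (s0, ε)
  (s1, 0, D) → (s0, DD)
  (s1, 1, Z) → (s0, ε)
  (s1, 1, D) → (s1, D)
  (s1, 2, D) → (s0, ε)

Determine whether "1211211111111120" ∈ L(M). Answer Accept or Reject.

Accept

(s0, 1211211111111120, Z) ⊢ (s1, 211211111111120, DBZ) ⊢ (s0, 11211111111120, BZ) ⊢ (s1, 1211111111120, DDZ) ⊢ (s1, 211111111120, DDZ) ⊢ (s0, 11111111120, DZ) ⊢ (s1, 11111111120, DZ) ⊢ (s1, 1111111120, DZ) ⊢ (s1, 111111120, DZ) ⊢ (s1, 11111120, DZ) ⊢ (s1, 1111120, DZ) ⊢ (s1, 111120, DZ) ⊢ (s1, 11120, DZ) ⊢ (s1, 1120, DZ) ⊢ (s1, 120, DZ) ⊢ (s1, 20, DZ) ⊢ (s0, 0, Z) ⊢ (s1, ε, ε)
All input consumed and the stack is empty.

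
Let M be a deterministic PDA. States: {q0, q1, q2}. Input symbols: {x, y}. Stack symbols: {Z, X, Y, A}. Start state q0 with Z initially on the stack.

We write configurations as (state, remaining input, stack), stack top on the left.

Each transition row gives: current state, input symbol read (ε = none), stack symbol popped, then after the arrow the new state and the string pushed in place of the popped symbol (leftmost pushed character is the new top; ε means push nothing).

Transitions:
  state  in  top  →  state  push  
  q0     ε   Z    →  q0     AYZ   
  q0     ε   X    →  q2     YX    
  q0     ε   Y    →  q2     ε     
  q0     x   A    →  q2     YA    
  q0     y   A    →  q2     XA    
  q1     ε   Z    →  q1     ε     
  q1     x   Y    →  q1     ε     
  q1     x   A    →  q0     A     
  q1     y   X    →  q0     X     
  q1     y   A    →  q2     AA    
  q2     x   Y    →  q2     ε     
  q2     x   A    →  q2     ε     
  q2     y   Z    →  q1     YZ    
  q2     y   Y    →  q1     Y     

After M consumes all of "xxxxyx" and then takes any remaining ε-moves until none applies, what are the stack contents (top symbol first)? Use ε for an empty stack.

(q0, xxxxyx, Z)
  ε-move, top Z: go to q0, push AYZ → (q0, xxxxyx, AYZ)
  read x, top A: go to q2, push YA → (q2, xxxyx, YAYZ)
  read x, top Y: go to q2, push ε → (q2, xxyx, AYZ)
  read x, top A: go to q2, push ε → (q2, xyx, YZ)
  read x, top Y: go to q2, push ε → (q2, yx, Z)
  read y, top Z: go to q1, push YZ → (q1, x, YZ)
  read x, top Y: go to q1, push ε → (q1, ε, Z)
  ε-move, top Z: go to q1, push ε → (q1, ε, ε)
All input consumed in state q1 with stack ε.

ε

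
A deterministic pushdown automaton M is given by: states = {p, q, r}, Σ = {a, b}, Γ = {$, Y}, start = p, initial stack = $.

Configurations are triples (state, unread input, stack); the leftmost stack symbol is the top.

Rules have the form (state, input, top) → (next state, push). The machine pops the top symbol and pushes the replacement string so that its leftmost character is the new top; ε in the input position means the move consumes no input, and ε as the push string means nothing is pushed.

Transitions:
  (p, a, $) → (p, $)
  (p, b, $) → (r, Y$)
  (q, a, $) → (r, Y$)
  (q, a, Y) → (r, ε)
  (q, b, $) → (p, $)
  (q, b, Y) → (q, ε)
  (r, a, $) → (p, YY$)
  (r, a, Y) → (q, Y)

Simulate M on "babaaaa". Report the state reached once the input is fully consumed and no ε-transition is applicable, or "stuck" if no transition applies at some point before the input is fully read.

(p, babaaaa, $)
  read b, top $: go to r, push Y$ → (r, abaaaa, Y$)
  read a, top Y: go to q, push Y → (q, baaaa, Y$)
  read b, top Y: go to q, push ε → (q, aaaa, $)
  read a, top $: go to r, push Y$ → (r, aaa, Y$)
  read a, top Y: go to q, push Y → (q, aa, Y$)
  read a, top Y: go to r, push ε → (r, a, $)
  read a, top $: go to p, push YY$ → (p, ε, YY$)
All input consumed; M is in state p.

p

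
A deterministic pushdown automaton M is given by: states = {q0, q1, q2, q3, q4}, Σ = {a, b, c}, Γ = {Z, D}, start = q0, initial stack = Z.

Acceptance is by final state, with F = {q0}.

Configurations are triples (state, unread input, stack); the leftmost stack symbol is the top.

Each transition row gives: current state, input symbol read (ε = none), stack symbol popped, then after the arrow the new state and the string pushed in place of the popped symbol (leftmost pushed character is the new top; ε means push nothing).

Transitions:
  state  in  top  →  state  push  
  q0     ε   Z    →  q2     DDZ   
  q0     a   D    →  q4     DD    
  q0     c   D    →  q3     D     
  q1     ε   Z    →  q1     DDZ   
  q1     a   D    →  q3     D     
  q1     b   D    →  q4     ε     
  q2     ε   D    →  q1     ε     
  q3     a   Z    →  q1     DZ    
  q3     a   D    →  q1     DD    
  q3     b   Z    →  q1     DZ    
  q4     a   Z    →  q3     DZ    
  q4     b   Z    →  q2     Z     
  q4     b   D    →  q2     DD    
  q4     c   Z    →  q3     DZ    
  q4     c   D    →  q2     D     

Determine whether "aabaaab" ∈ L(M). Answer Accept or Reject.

(q0, aabaaab, Z)
  ε-move, top Z: go to q2, push DDZ → (q2, aabaaab, DDZ)
  ε-move, top D: go to q1, push ε → (q1, aabaaab, DZ)
  read a, top D: go to q3, push D → (q3, abaaab, DZ)
  read a, top D: go to q1, push DD → (q1, baaab, DDZ)
  read b, top D: go to q4, push ε → (q4, aaab, DZ)
No transition applies at (q4, aaab, DZ); input not fully consumed.

Reject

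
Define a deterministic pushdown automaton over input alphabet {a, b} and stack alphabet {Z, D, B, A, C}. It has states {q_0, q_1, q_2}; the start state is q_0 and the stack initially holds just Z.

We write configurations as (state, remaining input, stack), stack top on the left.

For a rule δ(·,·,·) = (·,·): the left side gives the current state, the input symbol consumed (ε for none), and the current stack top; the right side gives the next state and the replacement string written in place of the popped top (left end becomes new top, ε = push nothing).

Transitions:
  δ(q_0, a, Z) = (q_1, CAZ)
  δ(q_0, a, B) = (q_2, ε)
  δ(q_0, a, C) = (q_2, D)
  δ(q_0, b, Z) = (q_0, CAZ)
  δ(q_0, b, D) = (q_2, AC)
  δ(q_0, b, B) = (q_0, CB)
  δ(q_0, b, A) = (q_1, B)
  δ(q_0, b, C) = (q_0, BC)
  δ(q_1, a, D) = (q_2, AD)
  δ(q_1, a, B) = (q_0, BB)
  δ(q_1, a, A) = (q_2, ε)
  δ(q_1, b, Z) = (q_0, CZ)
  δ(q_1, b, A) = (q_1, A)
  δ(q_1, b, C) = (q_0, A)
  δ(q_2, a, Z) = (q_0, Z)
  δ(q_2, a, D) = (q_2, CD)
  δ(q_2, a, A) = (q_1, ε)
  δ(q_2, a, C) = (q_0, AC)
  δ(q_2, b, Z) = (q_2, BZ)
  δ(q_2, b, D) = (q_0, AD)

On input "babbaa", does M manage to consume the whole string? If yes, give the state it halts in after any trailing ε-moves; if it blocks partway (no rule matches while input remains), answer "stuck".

(q_0, babbaa, Z) ⊢ (q_0, abbaa, CAZ) ⊢ (q_2, bbaa, DAZ) ⊢ (q_0, baa, ADAZ) ⊢ (q_1, aa, BDAZ) ⊢ (q_0, a, BBDAZ) ⊢ (q_2, ε, BDAZ)
All input consumed; M is in state q_2.

q_2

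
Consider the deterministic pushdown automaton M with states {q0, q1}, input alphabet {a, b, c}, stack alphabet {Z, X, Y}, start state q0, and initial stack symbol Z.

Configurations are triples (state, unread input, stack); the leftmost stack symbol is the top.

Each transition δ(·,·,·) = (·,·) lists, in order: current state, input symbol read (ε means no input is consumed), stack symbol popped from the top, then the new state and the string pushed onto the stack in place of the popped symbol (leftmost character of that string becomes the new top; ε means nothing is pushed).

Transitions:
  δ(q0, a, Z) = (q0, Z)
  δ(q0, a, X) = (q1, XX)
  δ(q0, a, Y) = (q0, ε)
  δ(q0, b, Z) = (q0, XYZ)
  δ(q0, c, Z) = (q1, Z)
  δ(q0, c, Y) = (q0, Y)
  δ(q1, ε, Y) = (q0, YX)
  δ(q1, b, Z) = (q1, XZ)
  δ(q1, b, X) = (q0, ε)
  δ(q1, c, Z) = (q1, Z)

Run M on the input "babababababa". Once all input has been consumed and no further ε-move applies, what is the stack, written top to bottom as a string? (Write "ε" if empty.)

XXYZ

(q0, babababababa, Z)
  read b, top Z: go to q0, push XYZ → (q0, abababababa, XYZ)
  read a, top X: go to q1, push XX → (q1, bababababa, XXYZ)
  read b, top X: go to q0, push ε → (q0, ababababa, XYZ)
  read a, top X: go to q1, push XX → (q1, babababa, XXYZ)
  read b, top X: go to q0, push ε → (q0, abababa, XYZ)
  read a, top X: go to q1, push XX → (q1, bababa, XXYZ)
  read b, top X: go to q0, push ε → (q0, ababa, XYZ)
  read a, top X: go to q1, push XX → (q1, baba, XXYZ)
  read b, top X: go to q0, push ε → (q0, aba, XYZ)
  read a, top X: go to q1, push XX → (q1, ba, XXYZ)
  read b, top X: go to q0, push ε → (q0, a, XYZ)
  read a, top X: go to q1, push XX → (q1, ε, XXYZ)
All input consumed in state q1 with stack XXYZ.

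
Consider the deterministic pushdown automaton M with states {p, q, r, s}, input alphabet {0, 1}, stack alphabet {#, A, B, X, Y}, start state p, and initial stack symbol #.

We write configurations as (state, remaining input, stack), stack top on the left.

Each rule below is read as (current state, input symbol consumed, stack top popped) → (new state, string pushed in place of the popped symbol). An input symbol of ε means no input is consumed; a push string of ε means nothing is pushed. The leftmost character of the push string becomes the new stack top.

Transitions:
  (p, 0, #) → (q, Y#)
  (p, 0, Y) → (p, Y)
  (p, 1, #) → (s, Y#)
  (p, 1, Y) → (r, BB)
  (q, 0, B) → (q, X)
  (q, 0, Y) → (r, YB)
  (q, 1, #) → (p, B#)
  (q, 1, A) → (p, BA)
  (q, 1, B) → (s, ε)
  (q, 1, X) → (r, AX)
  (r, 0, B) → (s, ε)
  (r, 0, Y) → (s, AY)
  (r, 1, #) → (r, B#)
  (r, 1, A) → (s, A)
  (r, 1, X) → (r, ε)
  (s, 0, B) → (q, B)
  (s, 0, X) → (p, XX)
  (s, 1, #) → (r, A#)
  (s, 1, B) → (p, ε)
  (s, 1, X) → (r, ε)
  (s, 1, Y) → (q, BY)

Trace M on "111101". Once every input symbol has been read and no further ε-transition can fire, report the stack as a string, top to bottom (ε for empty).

(p, 111101, #)
  read 1, top #: go to s, push Y# → (s, 11101, Y#)
  read 1, top Y: go to q, push BY → (q, 1101, BY#)
  read 1, top B: go to s, push ε → (s, 101, Y#)
  read 1, top Y: go to q, push BY → (q, 01, BY#)
  read 0, top B: go to q, push X → (q, 1, XY#)
  read 1, top X: go to r, push AX → (r, ε, AXY#)
All input consumed in state r with stack AXY#.

AXY#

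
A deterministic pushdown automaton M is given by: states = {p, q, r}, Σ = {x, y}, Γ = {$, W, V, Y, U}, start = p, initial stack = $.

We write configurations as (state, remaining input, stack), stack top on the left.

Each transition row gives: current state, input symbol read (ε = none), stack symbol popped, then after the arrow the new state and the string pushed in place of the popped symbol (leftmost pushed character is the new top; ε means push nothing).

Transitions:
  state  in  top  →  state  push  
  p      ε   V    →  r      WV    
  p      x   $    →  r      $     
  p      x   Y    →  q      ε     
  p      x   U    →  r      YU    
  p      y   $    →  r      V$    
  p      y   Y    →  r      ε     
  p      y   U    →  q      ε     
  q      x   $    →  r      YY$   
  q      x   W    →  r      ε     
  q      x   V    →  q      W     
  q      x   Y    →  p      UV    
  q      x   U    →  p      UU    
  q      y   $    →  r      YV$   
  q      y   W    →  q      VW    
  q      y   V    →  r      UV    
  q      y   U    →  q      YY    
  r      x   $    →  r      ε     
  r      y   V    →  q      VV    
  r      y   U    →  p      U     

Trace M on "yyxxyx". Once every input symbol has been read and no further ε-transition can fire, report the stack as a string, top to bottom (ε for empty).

(p, yyxxyx, $) ⊢ (r, yxxyx, V$) ⊢ (q, xxyx, VV$) ⊢ (q, xyx, WV$) ⊢ (r, yx, V$) ⊢ (q, x, VV$) ⊢ (q, ε, WV$)
All input consumed in state q with stack WV$.

WV$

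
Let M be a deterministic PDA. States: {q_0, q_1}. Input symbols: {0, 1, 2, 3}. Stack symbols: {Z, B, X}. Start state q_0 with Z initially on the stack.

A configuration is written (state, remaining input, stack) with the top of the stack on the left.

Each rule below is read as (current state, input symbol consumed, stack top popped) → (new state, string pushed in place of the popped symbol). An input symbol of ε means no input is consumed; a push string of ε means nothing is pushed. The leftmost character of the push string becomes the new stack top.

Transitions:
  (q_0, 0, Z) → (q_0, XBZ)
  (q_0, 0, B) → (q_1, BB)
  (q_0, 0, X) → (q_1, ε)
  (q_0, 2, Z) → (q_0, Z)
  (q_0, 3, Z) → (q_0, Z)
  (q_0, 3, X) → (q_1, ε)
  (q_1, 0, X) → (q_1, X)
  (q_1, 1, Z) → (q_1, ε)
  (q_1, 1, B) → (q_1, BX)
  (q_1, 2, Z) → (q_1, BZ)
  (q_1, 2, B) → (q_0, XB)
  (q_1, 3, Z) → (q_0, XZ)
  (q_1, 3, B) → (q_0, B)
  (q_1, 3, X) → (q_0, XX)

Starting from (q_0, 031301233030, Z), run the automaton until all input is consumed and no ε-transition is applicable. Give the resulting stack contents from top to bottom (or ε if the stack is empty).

BBBXBXZ

(q_0, 031301233030, Z)
  read 0, top Z: go to q_0, push XBZ → (q_0, 31301233030, XBZ)
  read 3, top X: go to q_1, push ε → (q_1, 1301233030, BZ)
  read 1, top B: go to q_1, push BX → (q_1, 301233030, BXZ)
  read 3, top B: go to q_0, push B → (q_0, 01233030, BXZ)
  read 0, top B: go to q_1, push BB → (q_1, 1233030, BBXZ)
  read 1, top B: go to q_1, push BX → (q_1, 233030, BXBXZ)
  read 2, top B: go to q_0, push XB → (q_0, 33030, XBXBXZ)
  read 3, top X: go to q_1, push ε → (q_1, 3030, BXBXZ)
  read 3, top B: go to q_0, push B → (q_0, 030, BXBXZ)
  read 0, top B: go to q_1, push BB → (q_1, 30, BBXBXZ)
  read 3, top B: go to q_0, push B → (q_0, 0, BBXBXZ)
  read 0, top B: go to q_1, push BB → (q_1, ε, BBBXBXZ)
All input consumed in state q_1 with stack BBBXBXZ.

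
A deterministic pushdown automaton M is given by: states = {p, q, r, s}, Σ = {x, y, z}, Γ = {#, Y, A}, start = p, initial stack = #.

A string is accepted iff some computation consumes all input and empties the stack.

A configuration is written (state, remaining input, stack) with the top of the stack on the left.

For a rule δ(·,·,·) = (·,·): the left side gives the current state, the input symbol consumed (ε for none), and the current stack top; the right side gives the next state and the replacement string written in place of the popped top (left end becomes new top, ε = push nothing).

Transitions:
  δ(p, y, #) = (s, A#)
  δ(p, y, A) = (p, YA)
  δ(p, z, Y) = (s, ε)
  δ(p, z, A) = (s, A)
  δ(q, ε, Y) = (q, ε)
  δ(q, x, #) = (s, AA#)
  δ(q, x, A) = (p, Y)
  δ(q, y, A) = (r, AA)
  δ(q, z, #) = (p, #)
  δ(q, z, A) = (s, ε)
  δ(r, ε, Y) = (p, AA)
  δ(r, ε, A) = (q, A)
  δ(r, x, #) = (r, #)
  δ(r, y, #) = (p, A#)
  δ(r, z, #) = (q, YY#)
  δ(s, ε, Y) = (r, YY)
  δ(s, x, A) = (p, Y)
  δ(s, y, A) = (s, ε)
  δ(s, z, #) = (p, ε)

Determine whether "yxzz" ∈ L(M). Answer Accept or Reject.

Accept

(p, yxzz, #)
  read y, top #: go to s, push A# → (s, xzz, A#)
  read x, top A: go to p, push Y → (p, zz, Y#)
  read z, top Y: go to s, push ε → (s, z, #)
  read z, top #: go to p, push ε → (p, ε, ε)
All input consumed and the stack is empty.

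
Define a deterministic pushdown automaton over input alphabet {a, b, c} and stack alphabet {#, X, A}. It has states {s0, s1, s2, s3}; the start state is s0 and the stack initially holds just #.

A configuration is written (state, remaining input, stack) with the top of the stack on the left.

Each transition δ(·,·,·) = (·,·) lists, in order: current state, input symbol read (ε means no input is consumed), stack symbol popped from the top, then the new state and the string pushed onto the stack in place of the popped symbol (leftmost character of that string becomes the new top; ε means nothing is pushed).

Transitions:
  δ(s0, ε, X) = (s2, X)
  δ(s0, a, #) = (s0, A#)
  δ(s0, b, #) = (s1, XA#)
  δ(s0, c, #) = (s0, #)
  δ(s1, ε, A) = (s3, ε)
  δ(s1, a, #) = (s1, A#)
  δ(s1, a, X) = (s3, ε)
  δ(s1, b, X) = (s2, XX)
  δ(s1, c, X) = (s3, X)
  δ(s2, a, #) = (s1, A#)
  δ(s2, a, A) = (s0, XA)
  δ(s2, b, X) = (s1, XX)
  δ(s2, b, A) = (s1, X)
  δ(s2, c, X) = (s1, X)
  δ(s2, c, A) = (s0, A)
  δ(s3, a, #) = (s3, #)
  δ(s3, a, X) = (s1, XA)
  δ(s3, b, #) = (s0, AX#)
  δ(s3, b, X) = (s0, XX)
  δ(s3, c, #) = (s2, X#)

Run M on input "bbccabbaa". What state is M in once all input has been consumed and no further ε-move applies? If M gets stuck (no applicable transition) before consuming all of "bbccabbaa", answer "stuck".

s1

(s0, bbccabbaa, #) ⊢ (s1, bccabbaa, XA#) ⊢ (s2, ccabbaa, XXA#) ⊢ (s1, cabbaa, XXA#) ⊢ (s3, abbaa, XXA#) ⊢ (s1, bbaa, XAXA#) ⊢ (s2, baa, XXAXA#) ⊢ (s1, aa, XXXAXA#) ⊢ (s3, a, XXAXA#) ⊢ (s1, ε, XAXAXA#)
All input consumed; M is in state s1.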